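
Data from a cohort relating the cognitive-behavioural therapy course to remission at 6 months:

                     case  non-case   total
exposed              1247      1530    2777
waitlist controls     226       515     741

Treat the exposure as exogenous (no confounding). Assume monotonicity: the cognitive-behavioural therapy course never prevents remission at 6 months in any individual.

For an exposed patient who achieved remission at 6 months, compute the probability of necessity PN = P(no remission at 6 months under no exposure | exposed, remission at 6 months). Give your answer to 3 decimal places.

p₁ = P(outcome | exposed) = 1247/2777 = 0.44905
p₀ = P(outcome | unexposed) = 226/741 = 0.30499
Under exogeneity and monotonicity, PN = (p₁ − p₀)/p₁.
PN = (0.44905 − 0.30499) / 0.44905 ≈ 0.3208

PN ≈ 0.321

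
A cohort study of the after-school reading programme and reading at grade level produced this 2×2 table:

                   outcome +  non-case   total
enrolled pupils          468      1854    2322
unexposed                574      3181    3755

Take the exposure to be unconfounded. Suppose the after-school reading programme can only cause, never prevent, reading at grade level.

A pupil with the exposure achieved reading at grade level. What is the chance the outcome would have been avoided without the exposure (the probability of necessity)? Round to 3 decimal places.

p₁ = P(outcome | exposed) = 468/2322 = 0.20155
p₀ = P(outcome | unexposed) = 574/3755 = 0.15286
Under exogeneity and monotonicity, PN = (p₁ − p₀)/p₁.
PN = (0.20155 − 0.15286) / 0.20155 ≈ 0.2416

PN ≈ 0.242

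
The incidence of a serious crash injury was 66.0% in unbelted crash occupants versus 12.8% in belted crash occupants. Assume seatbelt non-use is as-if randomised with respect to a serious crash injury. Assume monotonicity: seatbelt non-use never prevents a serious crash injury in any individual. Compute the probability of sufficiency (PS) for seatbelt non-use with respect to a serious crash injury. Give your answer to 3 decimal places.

p₁ = 0.66, p₀ = 0.128.
Under exogeneity and monotonicity, PS = (p₁ − p₀) / (1 − p₀).
PS = (0.66 − 0.128) / (1 − 0.128) = 0.532 / 0.872 ≈ 0.6101

PS ≈ 0.610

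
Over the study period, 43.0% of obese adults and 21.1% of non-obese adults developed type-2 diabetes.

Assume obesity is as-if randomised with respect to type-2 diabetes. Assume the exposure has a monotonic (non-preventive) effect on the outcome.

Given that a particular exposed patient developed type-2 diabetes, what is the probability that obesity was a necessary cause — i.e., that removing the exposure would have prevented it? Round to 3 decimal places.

PN ≈ 0.509

p₁ = 0.43, p₀ = 0.211.
Under exogeneity and monotonicity, PN = (p₁ − p₀) / p₁.
PN = (0.43 − 0.211) / 0.43 = 0.219 / 0.43 ≈ 0.5093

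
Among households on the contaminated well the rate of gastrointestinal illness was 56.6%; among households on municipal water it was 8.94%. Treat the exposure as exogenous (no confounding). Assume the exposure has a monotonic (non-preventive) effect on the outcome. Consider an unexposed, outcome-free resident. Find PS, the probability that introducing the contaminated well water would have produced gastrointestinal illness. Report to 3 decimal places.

PS ≈ 0.523

p₁ = 0.566, p₀ = 0.0894.
Under exogeneity and monotonicity, PS = (p₁ − p₀) / (1 − p₀).
PS = (0.566 − 0.0894) / (1 − 0.0894) = 0.4766 / 0.9106 ≈ 0.5234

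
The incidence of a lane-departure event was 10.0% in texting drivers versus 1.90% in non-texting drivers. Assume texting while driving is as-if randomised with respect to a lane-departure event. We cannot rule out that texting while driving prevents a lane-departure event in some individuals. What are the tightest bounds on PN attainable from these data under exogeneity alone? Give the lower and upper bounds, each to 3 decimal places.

p₁ = 0.1, p₀ = 0.019.
Under exogeneity alone the bounds on PN are max{0,(p₁−p₀)/p₁} ≤ PN ≤ min{1,(1−p₀)/p₁}.
  lower = (p₁ − p₀)/p₁ = 0.081 / 0.1 ≈ 0.8100
  upper = min{1, (1 − p₀)/p₁} = 0.981 / 0.1 ≈ 9.8100 → capped at 1

0.810 ≤ PN ≤ 1.000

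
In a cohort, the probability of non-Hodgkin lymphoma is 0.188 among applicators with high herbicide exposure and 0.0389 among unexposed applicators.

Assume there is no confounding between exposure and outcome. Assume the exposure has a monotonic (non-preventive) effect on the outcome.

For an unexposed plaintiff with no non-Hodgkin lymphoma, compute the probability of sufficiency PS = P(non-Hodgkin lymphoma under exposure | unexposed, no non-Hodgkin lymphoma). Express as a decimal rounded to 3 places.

Let p₁ = 0.188, p₀ = 0.0389.
Under exogeneity and monotonicity, PS = (p₁ − p₀) / (1 − p₀).
PS = (0.188 − 0.0389) / (1 − 0.0389) = 0.1491 / 0.9611 ≈ 0.1551

PS ≈ 0.155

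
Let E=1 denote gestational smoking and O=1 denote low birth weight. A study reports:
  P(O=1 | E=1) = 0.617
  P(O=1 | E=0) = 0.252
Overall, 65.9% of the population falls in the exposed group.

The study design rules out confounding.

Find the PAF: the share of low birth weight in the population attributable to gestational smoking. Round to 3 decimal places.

PAF ≈ 0.488

Let p₁ = 0.617, p₀ = 0.252.
Overall risk P(Y=1) = π·p₁ + (1−π)·p₀ = 0.659×0.617 + 0.341×0.252 = 0.49254.
Under exogeneity, PAF = [P(Y=1) − p₀] / P(Y=1).
PAF = (0.49254 − 0.252) / 0.49254 ≈ 0.4884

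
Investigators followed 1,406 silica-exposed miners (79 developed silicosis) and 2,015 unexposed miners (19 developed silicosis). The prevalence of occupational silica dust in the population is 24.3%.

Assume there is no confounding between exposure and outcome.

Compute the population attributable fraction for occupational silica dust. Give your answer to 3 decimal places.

PAF ≈ 0.546

p₁ = P(outcome | exposed) = 79/1406 = 0.056188
p₀ = P(outcome | unexposed) = 19/2015 = 0.0094293
Overall risk P(Y=1) = π·p₁ + (1−π)·p₀ = 0.243×0.056188 + 0.757×0.0094293 = 0.020792.
Under exogeneity, PAF = [P(Y=1) − p₀] / P(Y=1).
PAF = (0.020792 − 0.0094293) / 0.020792 ≈ 0.5465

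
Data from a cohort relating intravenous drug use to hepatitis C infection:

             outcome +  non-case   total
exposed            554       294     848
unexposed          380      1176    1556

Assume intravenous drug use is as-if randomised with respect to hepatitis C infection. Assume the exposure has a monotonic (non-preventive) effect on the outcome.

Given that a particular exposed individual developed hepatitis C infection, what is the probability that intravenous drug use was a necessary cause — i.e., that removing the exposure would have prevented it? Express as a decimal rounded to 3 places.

PN ≈ 0.626

p₁ = P(outcome | exposed) = 554/848 = 0.6533
p₀ = P(outcome | unexposed) = 380/1556 = 0.24422
Under exogeneity and monotonicity, PN = (p₁ − p₀) / p₁.
PN = (0.6533 − 0.24422) / 0.6533 = 0.40909 / 0.6533 ≈ 0.6262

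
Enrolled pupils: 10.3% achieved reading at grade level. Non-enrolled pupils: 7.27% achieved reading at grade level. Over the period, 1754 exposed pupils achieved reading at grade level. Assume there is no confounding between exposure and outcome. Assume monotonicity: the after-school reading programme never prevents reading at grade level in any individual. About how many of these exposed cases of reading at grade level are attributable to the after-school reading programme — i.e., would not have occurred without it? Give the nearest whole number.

about 516 cases

p₁ = 0.103, p₀ = 0.0727.
PN = (p₁ − p₀)/p₁ = (0.103 − 0.0727) / 0.103 ≈ 0.29417.
Attributable cases ≈ PN × (exposed cases) = 0.29417 × 1754 ≈ 515.98.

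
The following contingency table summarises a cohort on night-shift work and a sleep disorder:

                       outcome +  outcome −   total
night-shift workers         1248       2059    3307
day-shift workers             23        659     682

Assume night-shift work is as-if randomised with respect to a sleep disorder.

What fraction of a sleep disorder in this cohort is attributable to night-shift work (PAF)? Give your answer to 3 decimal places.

p₁ = P(outcome | exposed) = 1248/3307 = 0.37738
p₀ = P(outcome | unexposed) = 23/682 = 0.033724
Exposure prevalence π = 3307/3989 = 0.82903; overall risk P(Y=1) = 0.31863.
Under exogeneity, PAF = [P(Y=1) − p₀]/P(Y=1).
PAF = (0.31863 − 0.033724) / 0.31863 ≈ 0.8942

PAF ≈ 0.894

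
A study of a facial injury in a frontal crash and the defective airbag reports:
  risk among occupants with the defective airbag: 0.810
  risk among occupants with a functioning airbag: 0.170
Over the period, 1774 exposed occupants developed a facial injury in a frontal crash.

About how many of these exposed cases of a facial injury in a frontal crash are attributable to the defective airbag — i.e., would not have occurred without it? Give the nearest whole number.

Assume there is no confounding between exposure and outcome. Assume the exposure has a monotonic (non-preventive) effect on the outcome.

about 1402 cases

Let p₁ = 0.81, p₀ = 0.17.
PN = (p₁ − p₀)/p₁ = (0.81 − 0.17) / 0.81 ≈ 0.79012.
Attributable cases ≈ PN × (exposed cases) = 0.79012 × 1774 ≈ 1401.68.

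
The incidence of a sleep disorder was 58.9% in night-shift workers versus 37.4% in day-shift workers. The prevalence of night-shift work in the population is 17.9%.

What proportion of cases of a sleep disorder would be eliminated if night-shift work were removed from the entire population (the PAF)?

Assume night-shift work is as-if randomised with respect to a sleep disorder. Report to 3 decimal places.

p₁ = 0.589, p₀ = 0.374.
Overall risk P(Y=1) = π·p₁ + (1−π)·p₀ = 0.179×0.589 + 0.821×0.374 = 0.41248.
Under exogeneity, PAF = [P(Y=1) − p₀] / P(Y=1).
PAF = (0.41248 − 0.374) / 0.41248 ≈ 0.0933

PAF ≈ 0.093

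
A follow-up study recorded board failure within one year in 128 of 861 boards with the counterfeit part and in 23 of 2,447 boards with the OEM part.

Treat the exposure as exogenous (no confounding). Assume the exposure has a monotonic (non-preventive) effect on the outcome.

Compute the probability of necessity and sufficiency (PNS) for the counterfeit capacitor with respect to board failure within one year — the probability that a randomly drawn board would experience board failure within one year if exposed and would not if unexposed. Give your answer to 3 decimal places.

p₁ = P(outcome | exposed) = 128/861 = 0.14866
p₀ = P(outcome | unexposed) = 23/2447 = 0.0093993
Under exogeneity and monotonicity, PNS = p₁ − p₀.
PNS = 0.14866 − 0.0093993 = 0.13927

PNS ≈ 0.139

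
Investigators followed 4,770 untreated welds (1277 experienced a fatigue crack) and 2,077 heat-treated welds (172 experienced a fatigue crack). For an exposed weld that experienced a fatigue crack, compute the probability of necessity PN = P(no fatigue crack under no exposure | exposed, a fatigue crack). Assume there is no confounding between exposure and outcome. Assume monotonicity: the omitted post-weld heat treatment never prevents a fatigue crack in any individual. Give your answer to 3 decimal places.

p₁ = P(outcome | exposed) = 1277/4770 = 0.26771
p₀ = P(outcome | unexposed) = 172/2077 = 0.082812
Under exogeneity and monotonicity, PN = (p₁ − p₀) / p₁.
PN = (0.26771 − 0.082812) / 0.26771 = 0.1849 / 0.26771 ≈ 0.6907

PN ≈ 0.691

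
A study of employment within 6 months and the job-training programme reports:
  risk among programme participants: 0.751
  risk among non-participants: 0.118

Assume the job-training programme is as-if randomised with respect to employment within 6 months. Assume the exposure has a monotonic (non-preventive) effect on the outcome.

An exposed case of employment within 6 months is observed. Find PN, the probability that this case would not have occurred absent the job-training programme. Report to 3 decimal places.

Let p₁ = 0.751, p₀ = 0.118.
Under exogeneity and monotonicity, PN = (p₁ − p₀) / p₁.
PN = (0.751 − 0.118) / 0.751 = 0.633 / 0.751 ≈ 0.8429

PN ≈ 0.843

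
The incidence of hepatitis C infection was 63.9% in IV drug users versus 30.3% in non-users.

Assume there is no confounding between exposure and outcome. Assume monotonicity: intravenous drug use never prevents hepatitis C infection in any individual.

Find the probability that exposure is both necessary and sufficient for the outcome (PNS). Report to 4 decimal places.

PNS ≈ 0.3360

p₁ = 0.639, p₀ = 0.303.
Under exogeneity and monotonicity, PNS = p₁ − p₀.
PNS = 0.639 − 0.303 = 0.336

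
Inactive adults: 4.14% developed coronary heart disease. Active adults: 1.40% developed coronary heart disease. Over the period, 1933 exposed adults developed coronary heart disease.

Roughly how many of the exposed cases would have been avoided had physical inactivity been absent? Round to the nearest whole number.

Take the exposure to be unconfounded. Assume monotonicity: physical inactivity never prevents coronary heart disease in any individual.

about 1279 cases

p₁ = 0.0414, p₀ = 0.014.
PN = (p₁ − p₀)/p₁ = (0.0414 − 0.014) / 0.0414 ≈ 0.66184.
Attributable cases ≈ PN × (exposed cases) = 0.66184 × 1933 ≈ 1279.33.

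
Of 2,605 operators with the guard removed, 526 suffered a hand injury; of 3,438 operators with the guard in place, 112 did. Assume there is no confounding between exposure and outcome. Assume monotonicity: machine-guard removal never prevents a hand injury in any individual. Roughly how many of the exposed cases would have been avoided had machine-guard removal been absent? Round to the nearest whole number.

about 441 cases

p₁ = P(outcome | exposed) = 526/2605 = 0.20192
p₀ = P(outcome | unexposed) = 112/3438 = 0.032577
PN = (p₁ − p₀)/p₁ = (0.20192 − 0.032577) / 0.20192 ≈ 0.83866.
Attributable cases ≈ PN × (exposed cases) = 0.83866 × 526 ≈ 441.14.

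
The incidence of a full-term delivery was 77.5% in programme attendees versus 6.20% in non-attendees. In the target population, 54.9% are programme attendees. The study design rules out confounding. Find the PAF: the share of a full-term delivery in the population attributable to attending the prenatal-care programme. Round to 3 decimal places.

PAF ≈ 0.863

p₁ = 0.775, p₀ = 0.062.
Overall risk P(Y=1) = π·p₁ + (1−π)·p₀ = 0.549×0.775 + 0.451×0.062 = 0.45344.
Under exogeneity, PAF = [P(Y=1) − p₀] / P(Y=1).
PAF = (0.45344 − 0.062) / 0.45344 ≈ 0.8633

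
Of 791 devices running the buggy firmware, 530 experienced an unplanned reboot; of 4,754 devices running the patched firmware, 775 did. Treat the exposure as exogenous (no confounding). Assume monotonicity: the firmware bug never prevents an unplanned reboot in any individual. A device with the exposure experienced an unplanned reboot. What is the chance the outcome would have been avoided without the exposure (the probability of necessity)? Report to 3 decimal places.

p₁ = P(outcome | exposed) = 530/791 = 0.67004
p₀ = P(outcome | unexposed) = 775/4754 = 0.16302
Under exogeneity and monotonicity, PN = (p₁ − p₀) / p₁.
PN = (0.67004 − 0.16302) / 0.67004 = 0.50702 / 0.67004 ≈ 0.7567

PN ≈ 0.757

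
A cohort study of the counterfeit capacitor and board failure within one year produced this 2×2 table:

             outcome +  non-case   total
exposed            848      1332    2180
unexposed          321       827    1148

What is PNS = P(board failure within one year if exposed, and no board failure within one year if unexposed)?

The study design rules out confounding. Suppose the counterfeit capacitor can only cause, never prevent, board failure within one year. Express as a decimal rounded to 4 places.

p₁ = P(outcome | exposed) = 848/2180 = 0.38899
p₀ = P(outcome | unexposed) = 321/1148 = 0.27962
Under exogeneity and monotonicity, PNS = p₁ − p₀.
PNS = 0.38899 − 0.27962 = 0.10937

PNS ≈ 0.1094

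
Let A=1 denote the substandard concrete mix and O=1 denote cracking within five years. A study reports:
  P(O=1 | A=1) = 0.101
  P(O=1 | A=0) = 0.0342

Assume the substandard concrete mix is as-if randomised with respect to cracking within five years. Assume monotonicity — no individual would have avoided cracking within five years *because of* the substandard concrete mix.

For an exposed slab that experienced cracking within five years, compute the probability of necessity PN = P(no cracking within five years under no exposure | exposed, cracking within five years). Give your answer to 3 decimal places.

PN ≈ 0.661

Let p₁ = 0.101, p₀ = 0.0342.
Under exogeneity and monotonicity, PN = (p₁ − p₀) / p₁.
PN = (0.101 − 0.0342) / 0.101 = 0.0668 / 0.101 ≈ 0.6614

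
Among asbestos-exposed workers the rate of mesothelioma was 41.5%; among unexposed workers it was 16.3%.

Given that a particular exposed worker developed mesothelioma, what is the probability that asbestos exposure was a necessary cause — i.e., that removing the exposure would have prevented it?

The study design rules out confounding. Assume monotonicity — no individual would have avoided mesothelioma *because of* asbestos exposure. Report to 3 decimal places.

PN ≈ 0.607

p₁ = 0.415, p₀ = 0.163.
Under exogeneity and monotonicity, PN = (p₁ − p₀) / p₁.
PN = (0.415 − 0.163) / 0.415 = 0.252 / 0.415 ≈ 0.6072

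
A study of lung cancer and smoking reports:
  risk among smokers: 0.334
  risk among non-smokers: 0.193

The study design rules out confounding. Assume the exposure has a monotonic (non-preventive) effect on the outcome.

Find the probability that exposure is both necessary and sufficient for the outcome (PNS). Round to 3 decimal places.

PNS ≈ 0.141

Let p₁ = 0.334, p₀ = 0.193.
Under exogeneity and monotonicity, PNS = p₁ − p₀.
PNS = 0.334 − 0.193 = 0.141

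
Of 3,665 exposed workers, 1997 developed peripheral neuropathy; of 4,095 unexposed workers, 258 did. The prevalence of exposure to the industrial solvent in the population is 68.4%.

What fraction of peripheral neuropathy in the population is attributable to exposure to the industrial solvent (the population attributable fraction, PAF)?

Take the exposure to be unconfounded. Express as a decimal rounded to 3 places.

p₁ = P(outcome | exposed) = 1997/3665 = 0.54488
p₀ = P(outcome | unexposed) = 258/4095 = 0.063004
Overall risk P(Y=1) = π·p₁ + (1−π)·p₀ = 0.684×0.54488 + 0.316×0.063004 = 0.39261.
Under exogeneity, PAF = [P(Y=1) − p₀] / P(Y=1).
PAF = (0.39261 − 0.063004) / 0.39261 ≈ 0.8395

PAF ≈ 0.840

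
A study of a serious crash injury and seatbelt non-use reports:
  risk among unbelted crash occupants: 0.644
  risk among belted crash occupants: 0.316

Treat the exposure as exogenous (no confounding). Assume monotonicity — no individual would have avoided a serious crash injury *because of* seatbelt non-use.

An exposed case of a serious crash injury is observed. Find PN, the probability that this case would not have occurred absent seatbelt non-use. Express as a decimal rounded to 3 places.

PN ≈ 0.509

Let p₁ = 0.644, p₀ = 0.316.
Under exogeneity and monotonicity, PN = (p₁ − p₀) / p₁.
PN = (0.644 − 0.316) / 0.644 = 0.328 / 0.644 ≈ 0.5093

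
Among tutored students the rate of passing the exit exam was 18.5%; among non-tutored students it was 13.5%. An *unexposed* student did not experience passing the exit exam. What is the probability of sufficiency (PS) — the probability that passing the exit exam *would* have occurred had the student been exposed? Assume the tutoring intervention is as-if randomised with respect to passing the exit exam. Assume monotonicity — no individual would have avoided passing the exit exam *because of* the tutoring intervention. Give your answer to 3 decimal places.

PS ≈ 0.058

p₁ = 0.185, p₀ = 0.135.
Under exogeneity and monotonicity, PS = (p₁ − p₀) / (1 − p₀).
PS = (0.185 − 0.135) / (1 − 0.135) = 0.05 / 0.865 ≈ 0.0578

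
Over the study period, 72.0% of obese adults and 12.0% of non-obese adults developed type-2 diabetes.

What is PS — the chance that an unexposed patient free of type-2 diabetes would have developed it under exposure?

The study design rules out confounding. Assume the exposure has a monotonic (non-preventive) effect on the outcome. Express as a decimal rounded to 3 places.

p₁ = 0.72, p₀ = 0.12.
Under exogeneity and monotonicity, PS = (p₁ − p₀) / (1 − p₀).
PS = (0.72 − 0.12) / (1 − 0.12) = 0.6 / 0.88 ≈ 0.6818

PS ≈ 0.682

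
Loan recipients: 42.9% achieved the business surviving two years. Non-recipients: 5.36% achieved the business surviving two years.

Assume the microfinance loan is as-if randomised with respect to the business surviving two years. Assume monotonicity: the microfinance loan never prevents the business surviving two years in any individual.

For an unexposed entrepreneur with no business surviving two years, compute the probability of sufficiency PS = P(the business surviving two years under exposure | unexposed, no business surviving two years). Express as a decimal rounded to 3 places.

PS ≈ 0.397

p₁ = 0.429, p₀ = 0.0536.
Under exogeneity and monotonicity, PS = (p₁ − p₀) / (1 − p₀).
PS = (0.429 − 0.0536) / (1 − 0.0536) = 0.3754 / 0.9464 ≈ 0.3967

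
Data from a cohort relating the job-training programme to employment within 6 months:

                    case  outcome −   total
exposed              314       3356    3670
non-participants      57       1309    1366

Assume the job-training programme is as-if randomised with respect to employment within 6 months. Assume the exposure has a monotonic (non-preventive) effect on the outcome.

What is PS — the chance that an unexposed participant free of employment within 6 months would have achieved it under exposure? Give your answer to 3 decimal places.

PS ≈ 0.046

p₁ = P(outcome | exposed) = 314/3670 = 0.085559
p₀ = P(outcome | unexposed) = 57/1366 = 0.041728
Under exogeneity and monotonicity, PS = (p₁ − p₀) / (1 − p₀).
PS = (0.085559 − 0.041728) / (1 − 0.041728) = 0.043831 / 0.95827 ≈ 0.0457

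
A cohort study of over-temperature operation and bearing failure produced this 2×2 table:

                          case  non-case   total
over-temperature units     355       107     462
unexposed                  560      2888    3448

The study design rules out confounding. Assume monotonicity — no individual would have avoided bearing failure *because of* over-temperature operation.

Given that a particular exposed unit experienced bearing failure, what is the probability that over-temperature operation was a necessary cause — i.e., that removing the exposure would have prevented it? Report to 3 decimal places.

PN ≈ 0.789

p₁ = P(outcome | exposed) = 355/462 = 0.7684
p₀ = P(outcome | unexposed) = 560/3448 = 0.16241
Under exogeneity and monotonicity, PN = (p₁ − p₀)/p₁.
PN = (0.7684 − 0.16241) / 0.7684 ≈ 0.7886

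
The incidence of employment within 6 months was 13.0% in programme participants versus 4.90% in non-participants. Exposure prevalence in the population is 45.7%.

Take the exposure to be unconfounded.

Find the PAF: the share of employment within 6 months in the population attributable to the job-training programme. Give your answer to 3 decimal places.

PAF ≈ 0.430

p₁ = 0.13, p₀ = 0.049.
Overall risk P(Y=1) = π·p₁ + (1−π)·p₀ = 0.457×0.13 + 0.543×0.049 = 0.086017.
Under exogeneity, PAF = [P(Y=1) − p₀] / P(Y=1).
PAF = (0.086017 − 0.049) / 0.086017 ≈ 0.4303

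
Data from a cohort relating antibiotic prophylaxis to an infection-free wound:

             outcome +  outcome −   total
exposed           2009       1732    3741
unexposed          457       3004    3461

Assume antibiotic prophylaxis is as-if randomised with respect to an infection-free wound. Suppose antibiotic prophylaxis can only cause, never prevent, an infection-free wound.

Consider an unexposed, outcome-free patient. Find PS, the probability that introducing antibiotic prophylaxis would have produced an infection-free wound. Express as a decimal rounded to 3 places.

p₁ = P(outcome | exposed) = 2009/3741 = 0.53702
p₀ = P(outcome | unexposed) = 457/3461 = 0.13204
Under exogeneity and monotonicity, PS = (p₁ − p₀)/(1 − p₀).
PS = (0.53702 − 0.13204) / 0.86796 ≈ 0.4666

PS ≈ 0.467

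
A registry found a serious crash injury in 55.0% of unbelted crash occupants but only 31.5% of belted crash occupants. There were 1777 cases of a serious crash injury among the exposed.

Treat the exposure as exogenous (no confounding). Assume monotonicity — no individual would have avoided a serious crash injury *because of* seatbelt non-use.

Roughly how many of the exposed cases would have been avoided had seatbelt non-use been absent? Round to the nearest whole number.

p₁ = 0.55, p₀ = 0.315.
PN = (p₁ − p₀)/p₁ = (0.55 − 0.315) / 0.55 ≈ 0.42727.
Attributable cases ≈ PN × (exposed cases) = 0.42727 × 1777 ≈ 759.26.

about 759 cases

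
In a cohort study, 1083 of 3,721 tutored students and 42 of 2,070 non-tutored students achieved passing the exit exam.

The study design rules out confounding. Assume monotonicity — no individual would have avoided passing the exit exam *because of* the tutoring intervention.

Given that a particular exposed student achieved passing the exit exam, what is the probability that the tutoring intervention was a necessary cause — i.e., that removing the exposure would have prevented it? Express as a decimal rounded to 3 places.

PN ≈ 0.930

p₁ = P(outcome | exposed) = 1083/3721 = 0.29105
p₀ = P(outcome | unexposed) = 42/2070 = 0.02029
Under exogeneity and monotonicity, PN = (p₁ − p₀) / p₁.
PN = (0.29105 − 0.02029) / 0.29105 = 0.27076 / 0.29105 ≈ 0.9303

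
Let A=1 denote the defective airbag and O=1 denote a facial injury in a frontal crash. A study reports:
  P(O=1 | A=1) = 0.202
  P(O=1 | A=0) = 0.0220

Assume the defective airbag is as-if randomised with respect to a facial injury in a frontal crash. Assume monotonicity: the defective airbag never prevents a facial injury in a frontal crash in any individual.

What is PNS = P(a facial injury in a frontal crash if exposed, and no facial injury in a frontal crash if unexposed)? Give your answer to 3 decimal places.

Let p₁ = 0.202, p₀ = 0.022.
Under exogeneity and monotonicity, PNS = p₁ − p₀.
PNS = 0.202 − 0.022 = 0.18

PNS ≈ 0.180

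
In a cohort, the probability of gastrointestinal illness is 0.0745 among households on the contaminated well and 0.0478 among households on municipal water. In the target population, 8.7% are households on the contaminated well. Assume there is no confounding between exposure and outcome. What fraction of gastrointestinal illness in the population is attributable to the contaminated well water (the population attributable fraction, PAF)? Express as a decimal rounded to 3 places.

PAF ≈ 0.046

Let p₁ = 0.0745, p₀ = 0.0478.
Overall risk P(Y=1) = π·p₁ + (1−π)·p₀ = 0.087×0.0745 + 0.913×0.0478 = 0.050123.
Under exogeneity, PAF = [P(Y=1) − p₀] / P(Y=1).
PAF = (0.050123 − 0.0478) / 0.050123 ≈ 0.0463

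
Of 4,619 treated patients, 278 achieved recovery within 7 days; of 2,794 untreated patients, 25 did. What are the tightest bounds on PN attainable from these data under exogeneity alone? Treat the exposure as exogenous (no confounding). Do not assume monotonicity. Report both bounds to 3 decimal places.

p₁ = P(outcome | exposed) = 278/4619 = 0.060186
p₀ = P(outcome | unexposed) = 25/2794 = 0.0089477
Under exogeneity alone the bounds on PN are max{0,(p₁−p₀)/p₁} ≤ PN ≤ min{1,(1−p₀)/p₁}.
  lower = (p₁ − p₀)/p₁ = 0.051238 / 0.060186 ≈ 0.8513
  upper = min{1, (1 − p₀)/p₁} = 0.99105 / 0.060186 ≈ 16.4664 → capped at 1

0.851 ≤ PN ≤ 1.000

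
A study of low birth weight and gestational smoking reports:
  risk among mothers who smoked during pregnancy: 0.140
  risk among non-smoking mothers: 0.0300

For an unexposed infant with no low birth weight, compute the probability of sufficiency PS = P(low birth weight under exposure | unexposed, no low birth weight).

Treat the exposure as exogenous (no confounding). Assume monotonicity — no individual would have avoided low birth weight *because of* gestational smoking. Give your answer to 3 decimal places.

Let p₁ = 0.14, p₀ = 0.03.
Under exogeneity and monotonicity, PS = (p₁ − p₀) / (1 − p₀).
PS = (0.14 − 0.03) / (1 − 0.03) = 0.11 / 0.97 ≈ 0.1134

PS ≈ 0.113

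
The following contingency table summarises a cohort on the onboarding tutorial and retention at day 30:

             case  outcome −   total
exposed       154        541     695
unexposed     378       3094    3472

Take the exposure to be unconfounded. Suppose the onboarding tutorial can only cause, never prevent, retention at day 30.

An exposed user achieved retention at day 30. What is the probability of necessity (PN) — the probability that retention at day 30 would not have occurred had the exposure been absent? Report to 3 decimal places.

p₁ = P(outcome | exposed) = 154/695 = 0.22158
p₀ = P(outcome | unexposed) = 378/3472 = 0.10887
Under exogeneity and monotonicity, PN = (p₁ − p₀) / p₁.
PN = (0.22158 − 0.10887) / 0.22158 = 0.11271 / 0.22158 ≈ 0.5087

PN ≈ 0.509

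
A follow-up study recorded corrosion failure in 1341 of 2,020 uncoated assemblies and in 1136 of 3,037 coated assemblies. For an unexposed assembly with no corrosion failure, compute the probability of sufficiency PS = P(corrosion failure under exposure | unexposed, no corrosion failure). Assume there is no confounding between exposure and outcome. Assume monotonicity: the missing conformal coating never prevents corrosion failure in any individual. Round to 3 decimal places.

p₁ = P(outcome | exposed) = 1341/2020 = 0.66386
p₀ = P(outcome | unexposed) = 1136/3037 = 0.37405
Under exogeneity and monotonicity, PS = (p₁ − p₀) / (1 − p₀).
PS = (0.66386 − 0.37405) / (1 − 0.37405) = 0.28981 / 0.62595 ≈ 0.4630

PS ≈ 0.463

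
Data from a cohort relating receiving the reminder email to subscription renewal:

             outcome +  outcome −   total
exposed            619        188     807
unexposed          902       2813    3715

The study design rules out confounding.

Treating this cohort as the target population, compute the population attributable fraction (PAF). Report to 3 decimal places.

p₁ = P(outcome | exposed) = 619/807 = 0.76704
p₀ = P(outcome | unexposed) = 902/3715 = 0.2428
Exposure prevalence π = 807/4522 = 0.17846; overall risk P(Y=1) = 0.33636.
Under exogeneity, PAF = [P(Y=1) − p₀]/P(Y=1).
PAF = (0.33636 − 0.2428) / 0.33636 ≈ 0.2781

PAF ≈ 0.278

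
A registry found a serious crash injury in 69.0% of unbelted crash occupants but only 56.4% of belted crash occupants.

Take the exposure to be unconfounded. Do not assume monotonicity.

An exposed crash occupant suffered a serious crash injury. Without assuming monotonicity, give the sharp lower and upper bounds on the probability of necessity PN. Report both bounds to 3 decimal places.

0.183 ≤ PN ≤ 0.632

p₁ = 0.69, p₀ = 0.564.
Under exogeneity alone the bounds on PN are max{0,(p₁−p₀)/p₁} ≤ PN ≤ min{1,(1−p₀)/p₁}.
  lower = (p₁ − p₀)/p₁ = 0.126 / 0.69 ≈ 0.1826
  upper = min{1, (1 − p₀)/p₁} = 0.436 / 0.69 ≈ 0.6319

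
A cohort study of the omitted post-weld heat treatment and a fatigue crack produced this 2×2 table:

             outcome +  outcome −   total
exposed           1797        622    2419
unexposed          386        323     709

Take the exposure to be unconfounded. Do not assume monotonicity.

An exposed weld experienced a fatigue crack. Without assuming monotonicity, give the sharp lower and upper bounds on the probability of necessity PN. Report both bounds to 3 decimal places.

p₁ = P(outcome | exposed) = 1797/2419 = 0.74287
p₀ = P(outcome | unexposed) = 386/709 = 0.54443
Under exogeneity alone the bounds on PN are max{0,(p₁−p₀)/p₁} ≤ PN ≤ min{1,(1−p₀)/p₁}.
  lower = (p₁ − p₀)/p₁ = 0.19844 / 0.74287 ≈ 0.2671
  upper = min{1, (1 − p₀)/p₁} = 0.45557 / 0.74287 ≈ 0.6133

0.267 ≤ PN ≤ 0.613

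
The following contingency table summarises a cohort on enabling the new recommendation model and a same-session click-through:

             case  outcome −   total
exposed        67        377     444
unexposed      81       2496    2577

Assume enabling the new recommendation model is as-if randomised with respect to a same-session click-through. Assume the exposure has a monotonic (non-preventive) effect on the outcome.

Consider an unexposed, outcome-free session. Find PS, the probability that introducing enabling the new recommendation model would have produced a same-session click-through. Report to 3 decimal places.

PS ≈ 0.123

p₁ = P(outcome | exposed) = 67/444 = 0.1509
p₀ = P(outcome | unexposed) = 81/2577 = 0.031432
Under exogeneity and monotonicity, PS = (p₁ − p₀) / (1 − p₀).
PS = (0.1509 − 0.031432) / (1 − 0.031432) = 0.11947 / 0.96857 ≈ 0.1233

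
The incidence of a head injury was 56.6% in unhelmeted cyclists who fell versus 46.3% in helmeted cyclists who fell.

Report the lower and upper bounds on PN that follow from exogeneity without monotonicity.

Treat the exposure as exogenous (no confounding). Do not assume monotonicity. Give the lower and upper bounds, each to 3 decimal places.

0.182 ≤ PN ≤ 0.949

p₁ = 0.566, p₀ = 0.463.
Under exogeneity alone the bounds on PN are max{0,(p₁−p₀)/p₁} ≤ PN ≤ min{1,(1−p₀)/p₁}.
  lower = (p₁ − p₀)/p₁ = 0.103 / 0.566 ≈ 0.1820
  upper = min{1, (1 − p₀)/p₁} = 0.537 / 0.566 ≈ 0.9488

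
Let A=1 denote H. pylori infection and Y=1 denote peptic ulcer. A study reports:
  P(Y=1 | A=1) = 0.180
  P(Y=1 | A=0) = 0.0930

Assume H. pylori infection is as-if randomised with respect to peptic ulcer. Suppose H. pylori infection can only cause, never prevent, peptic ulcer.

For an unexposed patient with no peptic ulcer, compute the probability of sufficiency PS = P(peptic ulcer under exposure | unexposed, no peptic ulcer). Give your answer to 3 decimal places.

PS ≈ 0.096

Let p₁ = 0.18, p₀ = 0.093.
Under exogeneity and monotonicity, PS = (p₁ − p₀) / (1 − p₀).
PS = (0.18 − 0.093) / (1 − 0.093) = 0.087 / 0.907 ≈ 0.0959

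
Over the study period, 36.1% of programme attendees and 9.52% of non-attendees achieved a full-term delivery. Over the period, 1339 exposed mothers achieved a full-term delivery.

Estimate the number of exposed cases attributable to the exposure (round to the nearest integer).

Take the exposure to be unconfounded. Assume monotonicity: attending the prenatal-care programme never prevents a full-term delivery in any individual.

p₁ = 0.361, p₀ = 0.0952.
PN = (p₁ − p₀)/p₁ = (0.361 − 0.0952) / 0.361 ≈ 0.73629.
Attributable cases ≈ PN × (exposed cases) = 0.73629 × 1339 ≈ 985.89.

about 986 cases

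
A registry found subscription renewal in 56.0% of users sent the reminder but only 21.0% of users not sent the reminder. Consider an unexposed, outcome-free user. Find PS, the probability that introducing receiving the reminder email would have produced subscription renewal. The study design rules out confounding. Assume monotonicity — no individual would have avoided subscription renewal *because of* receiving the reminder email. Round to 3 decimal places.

p₁ = 0.56, p₀ = 0.21.
Under exogeneity and monotonicity, PS = (p₁ − p₀) / (1 − p₀).
PS = (0.56 − 0.21) / (1 − 0.21) = 0.35 / 0.79 ≈ 0.4430

PS ≈ 0.443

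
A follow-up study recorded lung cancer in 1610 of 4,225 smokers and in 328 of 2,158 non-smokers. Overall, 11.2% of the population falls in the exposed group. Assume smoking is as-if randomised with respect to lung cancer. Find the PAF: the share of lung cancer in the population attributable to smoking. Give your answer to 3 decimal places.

p₁ = P(outcome | exposed) = 1610/4225 = 0.38107
p₀ = P(outcome | unexposed) = 328/2158 = 0.15199
Overall risk P(Y=1) = π·p₁ + (1−π)·p₀ = 0.112×0.38107 + 0.888×0.15199 = 0.17765.
Under exogeneity, PAF = [P(Y=1) − p₀] / P(Y=1).
PAF = (0.17765 − 0.15199) / 0.17765 ≈ 0.1444

PAF ≈ 0.144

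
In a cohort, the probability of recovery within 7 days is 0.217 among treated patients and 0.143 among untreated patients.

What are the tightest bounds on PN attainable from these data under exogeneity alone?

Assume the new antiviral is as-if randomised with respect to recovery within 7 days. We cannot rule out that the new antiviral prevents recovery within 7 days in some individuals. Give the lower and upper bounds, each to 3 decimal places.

0.341 ≤ PN ≤ 1.000

Let p₁ = 0.217, p₀ = 0.143.
Under exogeneity alone the bounds on PN are max{0,(p₁−p₀)/p₁} ≤ PN ≤ min{1,(1−p₀)/p₁}.
  lower = (p₁ − p₀)/p₁ = 0.074 / 0.217 ≈ 0.3410
  upper = min{1, (1 − p₀)/p₁} = 0.857 / 0.217 ≈ 3.9493 → capped at 1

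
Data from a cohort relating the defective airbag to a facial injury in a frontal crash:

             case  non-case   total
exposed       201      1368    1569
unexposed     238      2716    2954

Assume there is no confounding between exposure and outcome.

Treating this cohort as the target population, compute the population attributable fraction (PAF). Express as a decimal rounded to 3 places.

PAF ≈ 0.170

p₁ = P(outcome | exposed) = 201/1569 = 0.12811
p₀ = P(outcome | unexposed) = 238/2954 = 0.080569
Exposure prevalence π = 1569/4523 = 0.34689; overall risk P(Y=1) = 0.097059.
Under exogeneity, PAF = [P(Y=1) − p₀]/P(Y=1).
PAF = (0.097059 − 0.080569) / 0.097059 ≈ 0.1699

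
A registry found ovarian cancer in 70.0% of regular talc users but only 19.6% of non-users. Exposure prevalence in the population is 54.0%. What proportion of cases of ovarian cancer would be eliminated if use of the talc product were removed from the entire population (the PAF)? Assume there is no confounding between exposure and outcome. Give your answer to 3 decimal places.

PAF ≈ 0.581

p₁ = 0.7, p₀ = 0.196.
Overall risk P(Y=1) = π·p₁ + (1−π)·p₀ = 0.54×0.7 + 0.46×0.196 = 0.46816.
Under exogeneity, PAF = [P(Y=1) − p₀] / P(Y=1).
PAF = (0.46816 − 0.196) / 0.46816 ≈ 0.5813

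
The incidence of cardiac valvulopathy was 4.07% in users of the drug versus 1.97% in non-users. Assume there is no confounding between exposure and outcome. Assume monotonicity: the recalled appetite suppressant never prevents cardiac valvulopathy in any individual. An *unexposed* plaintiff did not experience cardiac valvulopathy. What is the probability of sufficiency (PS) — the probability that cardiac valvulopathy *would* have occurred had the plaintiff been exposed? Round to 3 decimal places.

p₁ = 0.0407, p₀ = 0.0197.
Under exogeneity and monotonicity, PS = (p₁ − p₀) / (1 − p₀).
PS = (0.0407 − 0.0197) / (1 − 0.0197) = 0.021 / 0.9803 ≈ 0.0214

PS ≈ 0.021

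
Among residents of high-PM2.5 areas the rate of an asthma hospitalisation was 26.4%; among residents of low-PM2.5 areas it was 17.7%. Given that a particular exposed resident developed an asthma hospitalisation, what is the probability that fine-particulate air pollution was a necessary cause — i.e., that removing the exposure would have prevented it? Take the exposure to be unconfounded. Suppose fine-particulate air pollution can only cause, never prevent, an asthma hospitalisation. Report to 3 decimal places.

PN ≈ 0.330

p₁ = 0.264, p₀ = 0.177.
Under exogeneity and monotonicity, PN = (p₁ − p₀) / p₁.
PN = (0.264 − 0.177) / 0.264 = 0.087 / 0.264 ≈ 0.3295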